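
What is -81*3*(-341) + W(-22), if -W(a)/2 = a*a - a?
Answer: 81851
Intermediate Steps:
W(a) = -2*a**2 + 2*a (W(a) = -2*(a*a - a) = -2*(a**2 - a) = -2*a**2 + 2*a)
-81*3*(-341) + W(-22) = -81*3*(-341) + 2*(-22)*(1 - 1*(-22)) = -243*(-341) + 2*(-22)*(1 + 22) = 82863 + 2*(-22)*23 = 82863 - 1012 = 81851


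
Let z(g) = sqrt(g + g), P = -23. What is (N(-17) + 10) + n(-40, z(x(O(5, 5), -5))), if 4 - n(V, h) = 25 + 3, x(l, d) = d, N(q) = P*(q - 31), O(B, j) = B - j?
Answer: 1090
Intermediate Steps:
N(q) = 713 - 23*q (N(q) = -23*(q - 31) = -23*(-31 + q) = 713 - 23*q)
z(g) = sqrt(2)*sqrt(g) (z(g) = sqrt(2*g) = sqrt(2)*sqrt(g))
n(V, h) = -24 (n(V, h) = 4 - (25 + 3) = 4 - 1*28 = 4 - 28 = -24)
(N(-17) + 10) + n(-40, z(x(O(5, 5), -5))) = ((713 - 23*(-17)) + 10) - 24 = ((713 + 391) + 10) - 24 = (1104 + 10) - 24 = 1114 - 24 = 1090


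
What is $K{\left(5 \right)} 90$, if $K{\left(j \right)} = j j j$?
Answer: $11250$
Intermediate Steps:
$K{\left(j \right)} = j^{3}$ ($K{\left(j \right)} = j^{2} j = j^{3}$)
$K{\left(5 \right)} 90 = 5^{3} \cdot 90 = 125 \cdot 90 = 11250$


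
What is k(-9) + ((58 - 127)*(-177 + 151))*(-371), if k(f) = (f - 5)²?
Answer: -665378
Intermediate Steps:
k(f) = (-5 + f)²
k(-9) + ((58 - 127)*(-177 + 151))*(-371) = (-5 - 9)² + ((58 - 127)*(-177 + 151))*(-371) = (-14)² - 69*(-26)*(-371) = 196 + 1794*(-371) = 196 - 665574 = -665378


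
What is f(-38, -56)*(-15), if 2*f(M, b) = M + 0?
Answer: 285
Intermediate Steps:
f(M, b) = M/2 (f(M, b) = (M + 0)/2 = M/2)
f(-38, -56)*(-15) = ((½)*(-38))*(-15) = -19*(-15) = 285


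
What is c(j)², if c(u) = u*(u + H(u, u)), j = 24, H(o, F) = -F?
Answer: 0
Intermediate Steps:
c(u) = 0 (c(u) = u*(u - u) = u*0 = 0)
c(j)² = 0² = 0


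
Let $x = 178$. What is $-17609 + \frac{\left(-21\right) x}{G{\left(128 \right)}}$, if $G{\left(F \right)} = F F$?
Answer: $- \frac{144254797}{8192} \approx -17609.0$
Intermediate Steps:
$G{\left(F \right)} = F^{2}$
$-17609 + \frac{\left(-21\right) x}{G{\left(128 \right)}} = -17609 + \frac{\left(-21\right) 178}{128^{2}} = -17609 - \frac{3738}{16384} = -17609 - \frac{1869}{8192} = - \frac{144254797}{8192}$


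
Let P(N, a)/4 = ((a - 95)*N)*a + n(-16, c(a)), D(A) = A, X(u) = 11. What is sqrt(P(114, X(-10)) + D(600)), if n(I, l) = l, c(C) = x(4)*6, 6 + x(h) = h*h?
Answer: 2*I*sqrt(105126) ≈ 648.46*I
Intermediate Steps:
x(h) = -6 + h**2 (x(h) = -6 + h*h = -6 + h**2)
c(C) = 60 (c(C) = (-6 + 4**2)*6 = (-6 + 16)*6 = 10*6 = 60)
P(N, a) = 240 + 4*N*a*(-95 + a) (P(N, a) = 4*(((a - 95)*N)*a + 60) = 4*(((-95 + a)*N)*a + 60) = 4*((N*(-95 + a))*a + 60) = 4*(N*a*(-95 + a) + 60) = 4*(60 + N*a*(-95 + a)) = 240 + 4*N*a*(-95 + a))
sqrt(P(114, X(-10)) + D(600)) = sqrt((240 - 380*114*11 + 4*114*11**2) + 600) = sqrt((240 - 476520 + 4*114*121) + 600) = sqrt((240 - 476520 + 55176) + 600) = sqrt(-421104 + 600) = sqrt(-420504) = 2*I*sqrt(105126)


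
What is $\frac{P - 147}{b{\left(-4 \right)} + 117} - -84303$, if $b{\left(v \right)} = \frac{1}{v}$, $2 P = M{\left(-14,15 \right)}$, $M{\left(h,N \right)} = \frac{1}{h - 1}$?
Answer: $\frac{590533693}{7005} \approx 84302.0$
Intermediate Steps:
$M{\left(h,N \right)} = \frac{1}{-1 + h}$
$P = - \frac{1}{30}$ ($P = \frac{1}{2 \left(-1 - 14\right)} = \frac{1}{2 \left(-15\right)} = \frac{1}{2} \left(- \frac{1}{15}\right) = - \frac{1}{30} \approx -0.033333$)
$\frac{P - 147}{b{\left(-4 \right)} + 117} - -84303 = \frac{- \frac{1}{30} - 147}{\frac{1}{-4} + 117} - -84303 = - \frac{4411}{30 \left(- \frac{1}{4} + 117\right)} + 84303 = - \frac{4411}{30 \cdot \frac{467}{4}} + 84303 = \left(- \frac{4411}{30}\right) \frac{4}{467} + 84303 = - \frac{8822}{7005} + 84303 = \frac{590533693}{7005}$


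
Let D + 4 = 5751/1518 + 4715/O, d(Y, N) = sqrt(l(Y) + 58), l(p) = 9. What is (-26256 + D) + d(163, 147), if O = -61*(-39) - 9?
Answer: -1574229406/59961 + sqrt(67) ≈ -26246.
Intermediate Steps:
O = 2370 (O = 2379 - 9 = 2370)
d(Y, N) = sqrt(67) (d(Y, N) = sqrt(9 + 58) = sqrt(67))
D = 106610/59961 (D = -4 + (5751/1518 + 4715/2370) = -4 + (5751*(1/1518) + 4715*(1/2370)) = -4 + (1917/506 + 943/474) = -4 + 346454/59961 = 106610/59961 ≈ 1.7780)
(-26256 + D) + d(163, 147) = (-26256 + 106610/59961) + sqrt(67) = -1574229406/59961 + sqrt(67)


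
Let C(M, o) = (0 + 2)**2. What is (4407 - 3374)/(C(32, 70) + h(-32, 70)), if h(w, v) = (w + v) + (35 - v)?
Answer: 1033/7 ≈ 147.57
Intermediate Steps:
C(M, o) = 4 (C(M, o) = 2**2 = 4)
h(w, v) = 35 + w (h(w, v) = (v + w) + (35 - v) = 35 + w)
(4407 - 3374)/(C(32, 70) + h(-32, 70)) = (4407 - 3374)/(4 + (35 - 32)) = 1033/(4 + 3) = 1033/7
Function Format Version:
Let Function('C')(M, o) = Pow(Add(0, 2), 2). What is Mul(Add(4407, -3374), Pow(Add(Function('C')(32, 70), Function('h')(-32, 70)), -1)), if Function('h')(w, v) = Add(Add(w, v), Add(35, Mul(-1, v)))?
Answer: Rational(1033, 7) ≈ 147.57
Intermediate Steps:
Function('C')(M, o) = 4 (Function('C')(M, o) = Pow(2, 2) = 4)
Function('h')(w, v) = Add(35, w) (Function('h')(w, v) = Add(Add(v, w), Add(35, Mul(-1, v))) = Add(35, w))
Mul(Add(4407, -3374), Pow(Add(Function('C')(32, 70), Function('h')(-32, 70)), -1)) = Mul(Add(4407, -3374), Pow(Add(4, Add(35, -32)), -1)) = Mul(1033, Pow(Add(4, 3), -1)) = Mul(1033, Pow(7, -1)) = Mul(1033, Rational(1, 7)) = Rational(1033, 7)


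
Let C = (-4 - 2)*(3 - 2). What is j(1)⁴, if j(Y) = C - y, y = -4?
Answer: 16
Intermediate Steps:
C = -6 (C = -6*1 = -6)
j(Y) = -2 (j(Y) = -6 - 1*(-4) = -6 + 4 = -2)
j(1)⁴ = (-2)⁴ = 16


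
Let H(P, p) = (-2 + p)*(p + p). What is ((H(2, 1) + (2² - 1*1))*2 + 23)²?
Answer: 625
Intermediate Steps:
H(P, p) = 2*p*(-2 + p) (H(P, p) = (-2 + p)*(2*p) = 2*p*(-2 + p))
((H(2, 1) + (2² - 1*1))*2 + 23)² = ((2*1*(-2 + 1) + (2² - 1*1))*2 + 23)² = ((2*1*(-1) + (4 - 1))*2 + 23)² = ((-2 + 3)*2 + 23)² = (1*2 + 23)² = (2 + 23)² = 25² = 625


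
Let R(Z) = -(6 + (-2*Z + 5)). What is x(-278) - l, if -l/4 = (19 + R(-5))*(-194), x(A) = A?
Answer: 1274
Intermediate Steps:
R(Z) = -11 + 2*Z (R(Z) = -(6 + (5 - 2*Z)) = -(11 - 2*Z) = -11 + 2*Z)
l = -1552 (l = -4*(19 + (-11 + 2*(-5)))*(-194) = -4*(19 + (-11 - 10))*(-194) = -4*(19 - 21)*(-194) = -(-8)*(-194) = -4*388 = -1552)
x(-278) - l = -278 - 1*(-1552) = -278 + 1552 = 1274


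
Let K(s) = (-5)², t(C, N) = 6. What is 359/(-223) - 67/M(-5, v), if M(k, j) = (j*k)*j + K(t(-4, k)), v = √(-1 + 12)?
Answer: 4171/6690 ≈ 0.62347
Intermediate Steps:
v = √11 ≈ 3.3166
K(s) = 25
M(k, j) = 25 + k*j² (M(k, j) = (j*k)*j + 25 = k*j² + 25 = 25 + k*j²)
359/(-223) - 67/M(-5, v) = 359/(-223) - 67/(25 - 5*(√11)²) = 359*(-1/223) - 67/(25 - 5*11) = -359/223 - 67/(25 - 55) = -359/223 - 67/(-30) = -359/223 - 67*(-1/30) = -359/223 + 67/30 = 4171/6690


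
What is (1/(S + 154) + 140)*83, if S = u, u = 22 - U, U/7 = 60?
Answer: 2835197/244 ≈ 11620.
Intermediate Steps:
U = 420 (U = 7*60 = 420)
u = -398 (u = 22 - 1*420 = 22 - 420 = -398)
S = -398
(1/(S + 154) + 140)*83 = (1/(-398 + 154) + 140)*83 = (1/(-244) + 140)*83 = (-1/244 + 140)*83 = (34159/244)*83 = 2835197/244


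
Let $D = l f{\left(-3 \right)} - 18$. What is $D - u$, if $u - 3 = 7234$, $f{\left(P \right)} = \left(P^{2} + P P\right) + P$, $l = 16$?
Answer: $-7015$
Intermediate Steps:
$f{\left(P \right)} = P + 2 P^{2}$ ($f{\left(P \right)} = \left(P^{2} + P^{2}\right) + P = 2 P^{2} + P = P + 2 P^{2}$)
$u = 7237$ ($u = 3 + 7234 = 7237$)
$D = 222$ ($D = 16 \left(- 3 \left(1 + 2 \left(-3\right)\right)\right) - 18 = 16 \left(- 3 \left(1 - 6\right)\right) - 18 = 16 \left(\left(-3\right) \left(-5\right)\right) - 18 = 16 \cdot 15 - 18 = 240 - 18 = 222$)
$D - u = 222 - 7237 = -7015$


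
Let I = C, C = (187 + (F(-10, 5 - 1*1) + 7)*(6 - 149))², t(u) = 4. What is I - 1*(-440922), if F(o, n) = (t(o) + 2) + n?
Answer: 5476458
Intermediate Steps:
F(o, n) = 6 + n (F(o, n) = (4 + 2) + n = 6 + n)
C = 5035536 (C = (187 + ((6 + (5 - 1*1)) + 7)*(6 - 149))² = (187 + ((6 + (5 - 1)) + 7)*(-143))² = (187 + ((6 + 4) + 7)*(-143))² = (187 + (10 + 7)*(-143))² = (187 + 17*(-143))² = (187 - 2431)² = (-2244)² = 5035536)
I = 5035536
I - 1*(-440922) = 5035536 - 1*(-440922) = 5035536 + 440922 = 5476458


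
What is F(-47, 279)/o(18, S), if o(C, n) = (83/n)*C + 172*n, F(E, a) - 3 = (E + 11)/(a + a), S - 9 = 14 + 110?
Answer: 931/7258774 ≈ 0.00012826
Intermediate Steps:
S = 133 (S = 9 + (14 + 110) = 9 + 124 = 133)
F(E, a) = 3 + (11 + E)/(2*a) (F(E, a) = 3 + (E + 11)/(a + a) = 3 + (11 + E)/((2*a)) = 3 + (11 + E)*(1/(2*a)) = 3 + (11 + E)/(2*a))
o(C, n) = 172*n + 83*C/n (o(C, n) = 83*C/n + 172*n = 172*n + 83*C/n)
F(-47, 279)/o(18, S) = ((½)*(11 - 47 + 6*279)/279)/(172*133 + 83*18/133) = ((½)*(1/279)*(11 - 47 + 1674))/(22876 + 83*18*(1/133)) = ((½)*(1/279)*1638)/(22876 + 1494/133) = 91/(31*(3044002/133)) = (91/31)*(133/3044002) = 931/7258774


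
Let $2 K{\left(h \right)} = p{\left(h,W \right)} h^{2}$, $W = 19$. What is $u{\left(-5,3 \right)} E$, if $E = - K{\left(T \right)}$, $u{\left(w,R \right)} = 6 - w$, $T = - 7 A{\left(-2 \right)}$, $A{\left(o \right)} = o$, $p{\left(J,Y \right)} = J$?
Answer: $-15092$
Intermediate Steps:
$T = 14$ ($T = \left(-7\right) \left(-2\right) = 14$)
$K{\left(h \right)} = \frac{h^{3}}{2}$ ($K{\left(h \right)} = \frac{h h^{2}}{2} = \frac{h^{3}}{2}$)
$E = -1372$ ($E = - \frac{14^{3}}{2} = - \frac{2744}{2} = \left(-1\right) 1372 = -1372$)
$u{\left(-5,3 \right)} E = \left(6 - -5\right) \left(-1372\right) = \left(6 + 5\right) \left(-1372\right) = 11 \left(-1372\right) = -15092$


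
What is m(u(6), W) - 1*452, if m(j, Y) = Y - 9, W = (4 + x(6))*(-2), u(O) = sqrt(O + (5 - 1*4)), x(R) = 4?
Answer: -477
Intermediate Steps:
u(O) = sqrt(1 + O) (u(O) = sqrt(O + (5 - 4)) = sqrt(O + 1) = sqrt(1 + O))
W = -16 (W = (4 + 4)*(-2) = 8*(-2) = -16)
m(j, Y) = -9 + Y
m(u(6), W) - 1*452 = (-9 - 16) - 1*452 = -25 - 452 = -477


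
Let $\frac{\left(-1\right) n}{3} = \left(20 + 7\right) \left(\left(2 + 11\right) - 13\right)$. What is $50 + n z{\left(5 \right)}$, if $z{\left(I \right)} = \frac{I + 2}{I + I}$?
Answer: $50$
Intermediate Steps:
$z{\left(I \right)} = \frac{2 + I}{2 I}$
$n = 0$ ($n = - 3 \left(20 + 7\right) \left(\left(2 + 11\right) - 13\right) = - 3 \cdot 27 \left(13 - 13\right) = - 3 \cdot 27 \cdot 0 = \left(-3\right) 0 = 0$)
$50 + n z{\left(5 \right)} = 50 + 0 \frac{2 + 5}{2 \cdot 5} = 50 + 0 \cdot \frac{1}{2} \cdot \frac{1}{5} \cdot 7 = 50 + 0 \cdot \frac{7}{10} = 50 + 0 = 50$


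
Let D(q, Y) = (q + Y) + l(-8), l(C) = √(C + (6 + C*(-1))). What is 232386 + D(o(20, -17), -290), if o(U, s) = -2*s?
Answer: 232130 + √6 ≈ 2.3213e+5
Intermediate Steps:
l(C) = √6 (l(C) = √(C + (6 - C)) = √6)
D(q, Y) = Y + q + √6 (D(q, Y) = (q + Y) + √6 = (Y + q) + √6 = Y + q + √6)
232386 + D(o(20, -17), -290) = 232386 + (-290 - 2*(-17) + √6) = 232386 + (-290 + 34 + √6) = 232386 + (-256 + √6) = 232130 + √6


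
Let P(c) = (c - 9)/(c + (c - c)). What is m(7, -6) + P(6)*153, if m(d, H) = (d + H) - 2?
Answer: -155/2 ≈ -77.500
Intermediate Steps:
P(c) = (-9 + c)/c (P(c) = (-9 + c)/(c + 0) = (-9 + c)/c)
m(d, H) = -2 + H + d (m(d, H) = (H + d) - 2 = -2 + H + d)
m(7, -6) + P(6)*153 = (-2 - 6 + 7) + ((-9 + 6)/6)*153 = -1 + ((⅙)*(-3))*153 = -1 - ½*153 = -1 - 153/2 = -155/2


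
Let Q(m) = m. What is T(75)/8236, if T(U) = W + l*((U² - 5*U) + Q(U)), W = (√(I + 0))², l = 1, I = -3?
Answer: 2661/4118 ≈ 0.64619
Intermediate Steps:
W = -3 (W = (√(-3 + 0))² = (√(-3))² = (I*√3)² = -3)
T(U) = -3 + U² - 4*U (T(U) = -3 + 1*((U² - 5*U) + U) = -3 + 1*(U² - 4*U) = -3 + (U² - 4*U) = -3 + U² - 4*U)
T(75)/8236 = (-3 + 75² - 4*75)/8236 = (-3 + 5625 - 300)*(1/8236) = 5322*(1/8236) = 2661/4118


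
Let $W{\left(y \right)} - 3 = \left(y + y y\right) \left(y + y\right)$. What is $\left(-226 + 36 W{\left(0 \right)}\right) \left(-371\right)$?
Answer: $43778$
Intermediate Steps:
$W{\left(y \right)} = 3 + 2 y \left(y + y^{2}\right)$ ($W{\left(y \right)} = 3 + \left(y + y y\right) \left(y + y\right) = 3 + \left(y + y^{2}\right) 2 y = 3 + 2 y \left(y + y^{2}\right)$)
$\left(-226 + 36 W{\left(0 \right)}\right) \left(-371\right) = \left(-226 + 36 \left(3 + 2 \cdot 0^{2} + 2 \cdot 0^{3}\right)\right) \left(-371\right) = \left(-226 + 36 \left(3 + 2 \cdot 0 + 2 \cdot 0\right)\right) \left(-371\right) = \left(-226 + 36 \left(3 + 0 + 0\right)\right) \left(-371\right) = \left(-226 + 36 \cdot 3\right) \left(-371\right) = \left(-226 + 108\right) \left(-371\right) = \left(-118\right) \left(-371\right) = 43778$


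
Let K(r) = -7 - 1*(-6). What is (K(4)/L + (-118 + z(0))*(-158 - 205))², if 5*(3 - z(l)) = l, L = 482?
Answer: 404858222545921/232324 ≈ 1.7426e+9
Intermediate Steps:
z(l) = 3 - l/5
K(r) = -1 (K(r) = -7 + 6 = -1)
(K(4)/L + (-118 + z(0))*(-158 - 205))² = (-1/482 + (-118 + (3 - ⅕*0))*(-158 - 205))² = (-1*1/482 + (-118 + (3 + 0))*(-363))² = (-1/482 + (-118 + 3)*(-363))² = (-1/482 - 115*(-363))² = (-1/482 + 41745)² = (20121089/482)² = 404858222545921/232324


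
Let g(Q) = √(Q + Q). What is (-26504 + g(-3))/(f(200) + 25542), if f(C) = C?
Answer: -13252/12871 + I*√6/25742 ≈ -1.0296 + 9.5155e-5*I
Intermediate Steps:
g(Q) = √2*√Q (g(Q) = √(2*Q) = √2*√Q)
(-26504 + g(-3))/(f(200) + 25542) = (-26504 + √2*√(-3))/(200 + 25542) = (-26504 + √2*(I*√3))/25742 = (-26504 + I*√6)*(1/25742) = -13252/12871 + I*√6/25742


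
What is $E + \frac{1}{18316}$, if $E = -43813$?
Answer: $- \frac{802478907}{18316} \approx -43813.0$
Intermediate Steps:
$E + \frac{1}{18316} = -43813 + \frac{1}{18316} = - \frac{802478907}{18316}$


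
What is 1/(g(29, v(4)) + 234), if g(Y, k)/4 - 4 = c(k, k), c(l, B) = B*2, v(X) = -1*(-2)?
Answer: 1/266 ≈ 0.0037594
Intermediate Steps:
v(X) = 2
c(l, B) = 2*B
g(Y, k) = 16 + 8*k (g(Y, k) = 16 + 4*(2*k) = 16 + 8*k)
1/(g(29, v(4)) + 234) = 1/((16 + 8*2) + 234) = 1/((16 + 16) + 234) = 1/(32 + 234) = 1/266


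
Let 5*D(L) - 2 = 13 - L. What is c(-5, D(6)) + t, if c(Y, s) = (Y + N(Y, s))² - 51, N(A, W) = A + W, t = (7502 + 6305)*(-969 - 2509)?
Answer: -1200518244/25 ≈ -4.8021e+7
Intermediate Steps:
D(L) = 3 - L/5 (D(L) = ⅖ + (13 - L)/5 = ⅖ + (13/5 - L/5) = 3 - L/5)
t = -48020746 (t = 13807*(-3478) = -48020746)
c(Y, s) = -51 + (s + 2*Y)² (c(Y, s) = (Y + (Y + s))² - 51 = (s + 2*Y)² - 51 = -51 + (s + 2*Y)²)
c(-5, D(6)) + t = (-51 + ((3 - ⅕*6) + 2*(-5))²) - 48020746 = (-51 + ((3 - 6/5) - 10)²) - 48020746 = (-51 + (9/5 - 10)²) - 48020746 = (-51 + (-41/5)²) - 48020746 = (-51 + 1681/25) - 48020746 = 406/25 - 48020746 = -1200518244/25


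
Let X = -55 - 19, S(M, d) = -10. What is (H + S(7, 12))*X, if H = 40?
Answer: -2220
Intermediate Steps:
X = -74
(H + S(7, 12))*X = (40 - 10)*(-74) = 30*(-74) = -2220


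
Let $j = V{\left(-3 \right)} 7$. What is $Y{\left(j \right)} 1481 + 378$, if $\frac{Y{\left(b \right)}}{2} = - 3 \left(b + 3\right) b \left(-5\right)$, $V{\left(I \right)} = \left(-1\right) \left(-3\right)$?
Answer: $22393098$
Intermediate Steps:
$V{\left(I \right)} = 3$
$j = 21$ ($j = 3 \cdot 7 = 21$)
$Y{\left(b \right)} = 30 b \left(3 + b\right)$ ($Y{\left(b \right)} = 2 - 3 \left(b + 3\right) b \left(-5\right) = 2 - 3 \left(3 + b\right) b \left(-5\right) = 2 - 3 b \left(3 + b\right) \left(-5\right) = 2 \cdot 15 b \left(3 + b\right) = 30 b \left(3 + b\right)$)
$Y{\left(j \right)} 1481 + 378 = 30 \cdot 21 \left(3 + 21\right) 1481 + 378 = 30 \cdot 21 \cdot 24 \cdot 1481 + 378 = 15120 \cdot 1481 + 378 = 22392720 + 378 = 22393098$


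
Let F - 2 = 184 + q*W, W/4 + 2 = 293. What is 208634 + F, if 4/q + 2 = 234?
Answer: 6056362/29 ≈ 2.0884e+5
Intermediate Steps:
W = 1164 (W = -8 + 4*293 = -8 + 1172 = 1164)
q = 1/58 (q = 4/(-2 + 234) = 4/232 = 4*(1/232) = 1/58 ≈ 0.017241)
F = 5976/29 (F = 2 + (184 + (1/58)*1164) = 2 + (184 + 582/29) = 2 + 5918/29 = 5976/29 ≈ 206.07)
208634 + F = 208634 + 5976/29 = 6056362/29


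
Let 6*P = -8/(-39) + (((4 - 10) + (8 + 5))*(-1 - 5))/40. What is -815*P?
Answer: 107417/936 ≈ 114.76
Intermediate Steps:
P = -659/4680 (P = (-8/(-39) + (((4 - 10) + (8 + 5))*(-1 - 5))/40)/6 = (-8*(-1/39) + ((-6 + 13)*(-6))*(1/40))/6 = (8/39 + (7*(-6))*(1/40))/6 = (8/39 - 42*1/40)/6 = (8/39 - 21/20)/6 = (1/6)*(-659/780) = -659/4680 ≈ -0.14081)
-815*P = -815*(-659/4680) = 107417/936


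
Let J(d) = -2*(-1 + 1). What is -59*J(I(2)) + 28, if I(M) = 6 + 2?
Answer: 28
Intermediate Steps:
I(M) = 8
J(d) = 0 (J(d) = -2*0 = 0)
-59*J(I(2)) + 28 = -59*0 + 28 = 0 + 28 = 28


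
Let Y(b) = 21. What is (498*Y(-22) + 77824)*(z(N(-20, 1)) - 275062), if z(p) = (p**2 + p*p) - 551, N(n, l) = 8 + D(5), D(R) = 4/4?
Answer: -24317365182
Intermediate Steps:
D(R) = 1 (D(R) = 4*(1/4) = 1)
N(n, l) = 9 (N(n, l) = 8 + 1 = 9)
z(p) = -551 + 2*p**2 (z(p) = (p**2 + p**2) - 551 = 2*p**2 - 551 = -551 + 2*p**2)
(498*Y(-22) + 77824)*(z(N(-20, 1)) - 275062) = (498*21 + 77824)*((-551 + 2*9**2) - 275062) = (10458 + 77824)*((-551 + 2*81) - 275062) = 88282*((-551 + 162) - 275062) = 88282*(-389 - 275062) = 88282*(-275451) = -24317365182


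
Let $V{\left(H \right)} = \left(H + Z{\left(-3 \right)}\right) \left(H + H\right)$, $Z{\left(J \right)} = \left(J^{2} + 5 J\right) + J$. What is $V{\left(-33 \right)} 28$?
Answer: $77616$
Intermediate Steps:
$Z{\left(J \right)} = J^{2} + 6 J$
$V{\left(H \right)} = 2 H \left(-9 + H\right)$ ($V{\left(H \right)} = \left(H - 3 \left(6 - 3\right)\right) \left(H + H\right) = \left(H - 9\right) 2 H = \left(-9 + H\right) 2 H = 2 H \left(-9 + H\right)$)
$V{\left(-33 \right)} 28 = 2 \left(-33\right) \left(-9 - 33\right) 28 = 2 \left(-33\right) \left(-42\right) 28 = 2772 \cdot 28 = 77616$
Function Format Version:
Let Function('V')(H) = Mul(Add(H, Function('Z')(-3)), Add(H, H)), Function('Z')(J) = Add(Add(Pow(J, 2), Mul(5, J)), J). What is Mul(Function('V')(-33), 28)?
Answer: 77616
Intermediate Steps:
Function('Z')(J) = Add(Pow(J, 2), Mul(6, J))
Function('V')(H) = Mul(2, H, Add(-9, H)) (Function('V')(H) = Mul(Add(H, Mul(-3, Add(6, -3))), Add(H, H)) = Mul(Add(H, Mul(-3, 3)), Mul(2, H)) = Mul(Add(H, -9), Mul(2, H)) = Mul(Add(-9, H), Mul(2, H)) = Mul(2, H, Add(-9, H)))
Mul(Function('V')(-33), 28) = Mul(Mul(2, -33, Add(-9, -33)), 28) = Mul(Mul(2, -33, -42), 28) = Mul(2772, 28) = 77616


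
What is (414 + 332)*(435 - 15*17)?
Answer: 134280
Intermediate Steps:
(414 + 332)*(435 - 15*17) = 746*(435 - 255) = 746*180 = 134280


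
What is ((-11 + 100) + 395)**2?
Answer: 234256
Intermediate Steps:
((-11 + 100) + 395)**2 = (89 + 395)**2 = 484**2 = 234256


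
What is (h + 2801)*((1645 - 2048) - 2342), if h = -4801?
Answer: 5490000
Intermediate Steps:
(h + 2801)*((1645 - 2048) - 2342) = (-4801 + 2801)*((1645 - 2048) - 2342) = -2000*(-403 - 2342) = -2000*(-2745) = 5490000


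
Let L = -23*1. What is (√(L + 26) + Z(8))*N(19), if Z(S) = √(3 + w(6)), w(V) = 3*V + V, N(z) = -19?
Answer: -76*√3 ≈ -131.64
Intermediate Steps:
L = -23
w(V) = 4*V
Z(S) = 3*√3 (Z(S) = √(3 + 4*6) = √(3 + 24) = √27 = 3*√3)
(√(L + 26) + Z(8))*N(19) = (√(-23 + 26) + 3*√3)*(-19) = (√3 + 3*√3)*(-19) = (4*√3)*(-19) = -76*√3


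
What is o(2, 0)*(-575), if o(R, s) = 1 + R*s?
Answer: -575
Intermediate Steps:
o(2, 0)*(-575) = (1 + 2*0)*(-575) = (1 + 0)*(-575) = 1*(-575) = -575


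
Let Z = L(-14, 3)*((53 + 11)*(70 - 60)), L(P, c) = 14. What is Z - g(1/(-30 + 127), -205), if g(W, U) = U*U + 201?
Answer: -33266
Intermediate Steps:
g(W, U) = 201 + U² (g(W, U) = U² + 201 = 201 + U²)
Z = 8960 (Z = 14*((53 + 11)*(70 - 60)) = 14*(64*10) = 14*640 = 8960)
Z - g(1/(-30 + 127), -205) = 8960 - (201 + (-205)²) = 8960 - (201 + 42025) = 8960 - 1*42226 = 8960 - 42226 = -33266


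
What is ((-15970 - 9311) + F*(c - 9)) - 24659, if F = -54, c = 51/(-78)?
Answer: -642443/13 ≈ -49419.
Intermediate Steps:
c = -17/26 (c = 51*(-1/78) = -17/26 ≈ -0.65385)
((-15970 - 9311) + F*(c - 9)) - 24659 = ((-15970 - 9311) - 54*(-17/26 - 9)) - 24659 = (-25281 - 54*(-251/26)) - 24659 = (-25281 + 6777/13) - 24659 = -321876/13 - 24659 = -642443/13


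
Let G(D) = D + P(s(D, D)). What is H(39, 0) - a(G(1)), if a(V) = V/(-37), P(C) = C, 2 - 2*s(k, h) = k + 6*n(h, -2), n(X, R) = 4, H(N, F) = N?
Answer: 2865/74 ≈ 38.716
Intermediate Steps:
s(k, h) = -11 - k/2 (s(k, h) = 1 - (k + 6*4)/2 = 1 - (k + 24)/2 = 1 - (24 + k)/2 = 1 + (-12 - k/2) = -11 - k/2)
G(D) = -11 + D/2 (G(D) = D + (-11 - D/2) = -11 + D/2)
a(V) = -V/37 (a(V) = V*(-1/37) = -V/37)
H(39, 0) - a(G(1)) = 39 - (-1)*(-11 + (1/2)*1)/37 = 39 - (-1)*(-11 + 1/2)/37 = 39 - (-1)*(-21)/(37*2) = 39 - 1*21/74 = 39 - 21/74 = 2865/74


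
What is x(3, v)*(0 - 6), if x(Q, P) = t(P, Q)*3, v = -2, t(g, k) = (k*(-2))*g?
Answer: -216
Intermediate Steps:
t(g, k) = -2*g*k (t(g, k) = (-2*k)*g = -2*g*k)
x(Q, P) = -6*P*Q (x(Q, P) = -2*P*Q*3 = -6*P*Q)
x(3, v)*(0 - 6) = (-6*(-2)*3)*(0 - 6) = 36*(-6) = -216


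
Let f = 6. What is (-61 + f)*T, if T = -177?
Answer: 9735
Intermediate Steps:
(-61 + f)*T = (-61 + 6)*(-177) = -55*(-177) = 9735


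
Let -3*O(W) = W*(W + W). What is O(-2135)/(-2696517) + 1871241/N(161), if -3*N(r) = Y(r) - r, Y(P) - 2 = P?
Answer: -45412480275473/16179102 ≈ -2.8069e+6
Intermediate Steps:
Y(P) = 2 + P
N(r) = -⅔ (N(r) = -((2 + r) - r)/3 = -⅓*2 = -⅔)
O(W) = -2*W²/3 (O(W) = -W*(W + W)/3 = -W*2*W/3 = -2*W²/3)
O(-2135)/(-2696517) + 1871241/N(161) = -⅔*(-2135)²/(-2696517) + 1871241/(-⅔) = -⅔*4558225*(-1/2696517) + 1871241*(-3/2) = -9116450/3*(-1/2696517) - 5613723/2 = 9116450/8089551 - 5613723/2 = -45412480275473/16179102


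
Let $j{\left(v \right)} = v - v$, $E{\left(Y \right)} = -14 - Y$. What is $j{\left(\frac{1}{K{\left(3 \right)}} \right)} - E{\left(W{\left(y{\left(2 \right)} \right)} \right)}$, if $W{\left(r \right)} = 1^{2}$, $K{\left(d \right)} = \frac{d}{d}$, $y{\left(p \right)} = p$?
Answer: $15$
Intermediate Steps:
$K{\left(d \right)} = 1$
$W{\left(r \right)} = 1$
$j{\left(v \right)} = 0$
$j{\left(\frac{1}{K{\left(3 \right)}} \right)} - E{\left(W{\left(y{\left(2 \right)} \right)} \right)} = 0 - \left(-14 - 1\right) = 0 - -15 = 0 + 15 = 15$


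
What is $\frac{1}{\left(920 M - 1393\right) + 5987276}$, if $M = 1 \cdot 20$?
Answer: $\frac{1}{6004283} \approx 1.6655 \cdot 10^{-7}$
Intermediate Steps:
$M = 20$
$\frac{1}{\left(920 M - 1393\right) + 5987276} = \frac{1}{\left(920 \cdot 20 - 1393\right) + 5987276} = \frac{1}{\left(18400 - 1393\right) + 5987276} = \frac{1}{17007 + 5987276} = \frac{1}{6004283}$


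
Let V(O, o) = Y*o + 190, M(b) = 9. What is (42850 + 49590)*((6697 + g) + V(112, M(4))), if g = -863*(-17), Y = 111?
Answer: 2085169080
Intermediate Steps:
g = 14671
V(O, o) = 190 + 111*o (V(O, o) = 111*o + 190 = 190 + 111*o)
(42850 + 49590)*((6697 + g) + V(112, M(4))) = (42850 + 49590)*((6697 + 14671) + (190 + 111*9)) = 92440*(21368 + (190 + 999)) = 92440*(21368 + 1189) = 92440*22557 = 2085169080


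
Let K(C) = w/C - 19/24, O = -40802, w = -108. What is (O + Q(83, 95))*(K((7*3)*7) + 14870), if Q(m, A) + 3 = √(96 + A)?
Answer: -713488686625/1176 + 17485325*√191/1176 ≈ -6.0650e+8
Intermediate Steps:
Q(m, A) = -3 + √(96 + A)
K(C) = -19/24 - 108/C (K(C) = -108/C - 19/24 = -19/24 - 108/C)
(O + Q(83, 95))*(K((7*3)*7) + 14870) = (-40802 + (-3 + √(96 + 95)))*((-19/24 - 108/((7*3)*7)) + 14870) = (-40802 + (-3 + √191))*((-19/24 - 108/(21*7)) + 14870) = (-40805 + √191)*((-19/24 - 108/147) + 14870) = (-40805 + √191)*((-19/24 - 108*1/147) + 14870) = (-40805 + √191)*((-19/24 - 36/49) + 14870) = (-40805 + √191)*(-1795/1176 + 14870) = (-40805 + √191)*(17485325/1176) = -713488686625/1176 + 17485325*√191/1176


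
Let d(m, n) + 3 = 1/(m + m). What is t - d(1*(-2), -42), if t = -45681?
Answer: -182711/4 ≈ -45678.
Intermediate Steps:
d(m, n) = -3 + 1/(2*m) (d(m, n) = -3 + 1/(m + m) = -3 + 1/(2*m))
t - d(1*(-2), -42) = -45681 - (-3 + 1/(2*((1*(-2))))) = -45681 - (-3 + (½)/(-2)) = -45681 - (-3 + (½)*(-½)) = -45681 - (-3 - ¼) = -45681 - 1*(-13/4) = -45681 + 13/4 = -182711/4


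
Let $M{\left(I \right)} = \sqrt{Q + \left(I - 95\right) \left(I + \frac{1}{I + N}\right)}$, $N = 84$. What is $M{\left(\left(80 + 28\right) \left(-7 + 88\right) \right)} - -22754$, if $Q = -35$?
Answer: $22754 + \frac{\sqrt{92259995625858}}{1104} \approx 31454.0$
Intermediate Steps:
$M{\left(I \right)} = \sqrt{-35 + \left(-95 + I\right) \left(I + \frac{1}{84 + I}\right)}$ ($M{\left(I \right)} = \sqrt{-35 + \left(I - 95\right) \left(I + \frac{1}{I + 84}\right)} = \sqrt{-35 + \left(-95 + I\right) \left(I + \frac{1}{84 + I}\right)}$)
$M{\left(\left(80 + 28\right) \left(-7 + 88\right) \right)} - -22754 = \sqrt{\frac{-3035 + \left(\left(80 + 28\right) \left(-7 + 88\right)\right)^{3} - 8014 \left(80 + 28\right) \left(-7 + 88\right) - 11 \left(\left(80 + 28\right) \left(-7 + 88\right)\right)^{2}}{84 + \left(80 + 28\right) \left(-7 + 88\right)}} - -22754 = \sqrt{\frac{-3035 + \left(108 \cdot 81\right)^{3} - 8014 \cdot 108 \cdot 81 - 11 \left(108 \cdot 81\right)^{2}}{84 + 108 \cdot 81}} + 22754 = \sqrt{\frac{-3035 + 8748^{3} - 70106472 - 11 \cdot 8748^{2}}{84 + 8748}} + 22754 = \sqrt{\frac{-3035 + 669462604992 - 70106472 - 841802544}{8832}} + 22754 = \sqrt{\frac{1}{8832} \cdot 668550692941} + 22754 = \sqrt{\frac{668550692941}{8832}} + 22754 = \frac{\sqrt{92259995625858}}{1104} + 22754 = 22754 + \frac{\sqrt{92259995625858}}{1104}$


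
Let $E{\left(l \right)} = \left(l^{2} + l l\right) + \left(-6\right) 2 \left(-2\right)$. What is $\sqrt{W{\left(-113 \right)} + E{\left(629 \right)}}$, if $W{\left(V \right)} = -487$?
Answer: $\sqrt{790819} \approx 889.28$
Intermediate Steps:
$E{\left(l \right)} = 24 + 2 l^{2}$ ($E{\left(l \right)} = \left(l^{2} + l^{2}\right) - -24 = 2 l^{2} + 24 = 24 + 2 l^{2}$)
$\sqrt{W{\left(-113 \right)} + E{\left(629 \right)}} = \sqrt{-487 + \left(24 + 2 \cdot 629^{2}\right)} = \sqrt{-487 + \left(24 + 2 \cdot 395641\right)} = \sqrt{-487 + \left(24 + 791282\right)} = \sqrt{-487 + 791306} = \sqrt{790819}$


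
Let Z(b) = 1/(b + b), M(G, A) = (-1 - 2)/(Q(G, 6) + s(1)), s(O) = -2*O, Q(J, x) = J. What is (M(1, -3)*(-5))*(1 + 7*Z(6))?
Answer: -95/4 ≈ -23.750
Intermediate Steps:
M(G, A) = -3/(-2 + G) (M(G, A) = (-1 - 2)/(G - 2*1) = -3/(G - 2) = -3/(-2 + G))
Z(b) = 1/(2*b)
(M(1, -3)*(-5))*(1 + 7*Z(6)) = (-3/(-2 + 1)*(-5))*(1 + 7*((½)/6)) = (-3/(-1)*(-5))*(1 + 7*((½)*(⅙))) = (-3*(-1)*(-5))*(1 + 7*(1/12)) = (3*(-5))*(1 + 7/12) = -15*19/12 = -95/4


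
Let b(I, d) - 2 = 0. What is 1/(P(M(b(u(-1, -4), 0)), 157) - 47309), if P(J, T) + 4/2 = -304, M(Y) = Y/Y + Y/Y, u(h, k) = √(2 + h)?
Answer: -1/47615 ≈ -2.1002e-5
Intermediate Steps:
b(I, d) = 2 (b(I, d) = 2 + 0 = 2)
M(Y) = 2 (M(Y) = 1 + 1 = 2)
P(J, T) = -306 (P(J, T) = -2 - 304 = -306)
1/(P(M(b(u(-1, -4), 0)), 157) - 47309) = 1/(-306 - 47309) = 1/(-47615) = -1/47615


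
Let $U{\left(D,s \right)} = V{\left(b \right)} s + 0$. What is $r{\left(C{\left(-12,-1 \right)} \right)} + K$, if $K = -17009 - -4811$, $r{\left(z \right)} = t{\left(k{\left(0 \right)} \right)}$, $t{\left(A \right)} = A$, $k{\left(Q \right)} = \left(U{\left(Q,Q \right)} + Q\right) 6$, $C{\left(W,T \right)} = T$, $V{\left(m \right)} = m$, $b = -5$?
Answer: $-12198$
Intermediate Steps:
$U{\left(D,s \right)} = - 5 s$ ($U{\left(D,s \right)} = - 5 s + 0 = - 5 s$)
$k{\left(Q \right)} = - 24 Q$ ($k{\left(Q \right)} = \left(- 5 Q + Q\right) 6 = - 4 Q 6 = - 24 Q$)
$r{\left(z \right)} = 0$ ($r{\left(z \right)} = \left(-24\right) 0 = 0$)
$K = -12198$ ($K = -17009 + 4811 = -12198$)
$r{\left(C{\left(-12,-1 \right)} \right)} + K = 0 - 12198 = -12198$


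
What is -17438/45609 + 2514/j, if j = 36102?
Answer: -85814275/274429353 ≈ -0.31270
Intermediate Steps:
-17438/45609 + 2514/j = -17438/45609 + 2514/36102 = -17438*1/45609 + 2514*(1/36102) = -17438/45609 + 419/6017 = -85814275/274429353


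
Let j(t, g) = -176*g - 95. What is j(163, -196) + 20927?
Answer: 55328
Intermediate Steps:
j(t, g) = -95 - 176*g
j(163, -196) + 20927 = (-95 - 176*(-196)) + 20927 = (-95 + 34496) + 20927 = 34401 + 20927 = 55328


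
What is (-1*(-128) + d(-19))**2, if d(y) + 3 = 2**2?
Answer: 16641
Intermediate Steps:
d(y) = 1 (d(y) = -3 + 2**2 = -3 + 4 = 1)
(-1*(-128) + d(-19))**2 = (-1*(-128) + 1)**2 = (128 + 1)**2 = 129**2 = 16641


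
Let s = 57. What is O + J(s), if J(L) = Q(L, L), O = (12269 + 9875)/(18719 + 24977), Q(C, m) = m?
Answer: 157051/2731 ≈ 57.507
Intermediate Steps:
O = 1384/2731 (O = 22144/43696 = 22144*(1/43696) = 1384/2731 ≈ 0.50677)
J(L) = L
O + J(s) = 1384/2731 + 57 = 157051/2731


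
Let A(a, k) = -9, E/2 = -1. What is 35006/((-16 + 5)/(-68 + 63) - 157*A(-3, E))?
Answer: 87515/3538 ≈ 24.736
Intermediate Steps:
E = -2 (E = 2*(-1) = -2)
35006/((-16 + 5)/(-68 + 63) - 157*A(-3, E)) = 35006/((-16 + 5)/(-68 + 63) - 157*(-9)) = 35006/(-11/(-5) + 1413) = 35006/(-11*(-⅕) + 1413) = 35006/(11/5 + 1413) = 35006/(7076/5) = 35006*(5/7076) = 87515/3538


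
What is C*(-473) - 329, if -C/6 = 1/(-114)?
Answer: -6724/19 ≈ -353.89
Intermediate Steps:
C = 1/19 (C = -6/(-114) = -6*(-1/114) = 1/19 ≈ 0.052632)
C*(-473) - 329 = (1/19)*(-473) - 329 = -473/19 - 329 = -6724/19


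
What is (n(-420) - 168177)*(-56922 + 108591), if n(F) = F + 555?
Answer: -8682562098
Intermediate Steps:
n(F) = 555 + F
(n(-420) - 168177)*(-56922 + 108591) = ((555 - 420) - 168177)*(-56922 + 108591) = (135 - 168177)*51669 = -168042*51669 = -8682562098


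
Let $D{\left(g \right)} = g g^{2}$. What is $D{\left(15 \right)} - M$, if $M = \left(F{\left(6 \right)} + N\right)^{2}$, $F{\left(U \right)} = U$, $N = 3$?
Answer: $3294$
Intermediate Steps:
$D{\left(g \right)} = g^{3}$
$M = 81$ ($M = \left(6 + 3\right)^{2} = 9^{2} = 81$)
$D{\left(15 \right)} - M = 15^{3} - 81 = 3375 - 81 = 3294$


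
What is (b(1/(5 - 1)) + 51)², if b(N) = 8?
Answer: 3481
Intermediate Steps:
(b(1/(5 - 1)) + 51)² = (8 + 51)² = 59² = 3481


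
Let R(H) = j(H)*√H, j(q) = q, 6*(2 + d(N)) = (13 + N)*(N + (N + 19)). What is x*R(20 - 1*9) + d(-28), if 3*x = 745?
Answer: 181/2 + 8195*√11/3 ≈ 9150.4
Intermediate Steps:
d(N) = -2 + (13 + N)*(19 + 2*N)/6 (d(N) = -2 + ((13 + N)*(N + (N + 19)))/6 = -2 + ((13 + N)*(N + (19 + N)))/6 = -2 + ((13 + N)*(19 + 2*N))/6 = -2 + (13 + N)*(19 + 2*N)/6)
x = 745/3 (x = (⅓)*745 = 745/3 ≈ 248.33)
R(H) = H^(3/2) (R(H) = H*√H = H^(3/2))
x*R(20 - 1*9) + d(-28) = 745*(20 - 1*9)^(3/2)/3 + (235/6 + (⅓)*(-28)² + (15/2)*(-28)) = 745*(20 - 9)^(3/2)/3 + (235/6 + (⅓)*784 - 210) = 745*11^(3/2)/3 + (235/6 + 784/3 - 210) = 745*(11*√11)/3 + 181/2 = 8195*√11/3 + 181/2 = 181/2 + 8195*√11/3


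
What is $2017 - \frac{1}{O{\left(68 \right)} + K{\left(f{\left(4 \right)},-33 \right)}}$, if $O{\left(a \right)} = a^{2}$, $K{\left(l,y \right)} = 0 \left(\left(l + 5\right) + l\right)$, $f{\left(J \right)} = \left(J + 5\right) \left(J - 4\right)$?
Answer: $\frac{9326607}{4624} \approx 2017.0$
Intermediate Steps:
$f{\left(J \right)} = \left(-4 + J\right) \left(5 + J\right)$ ($f{\left(J \right)} = \left(5 + J\right) \left(-4 + J\right) = \left(-4 + J\right) \left(5 + J\right)$)
$K{\left(l,y \right)} = 0$ ($K{\left(l,y \right)} = 0 \left(\left(5 + l\right) + l\right) = 0 \left(5 + 2 l\right) = 0$)
$2017 - \frac{1}{O{\left(68 \right)} + K{\left(f{\left(4 \right)},-33 \right)}} = 2017 - \frac{1}{68^{2} + 0} = 2017 - \frac{1}{4624 + 0} = 2017 - \frac{1}{4624} = \frac{9326607}{4624}$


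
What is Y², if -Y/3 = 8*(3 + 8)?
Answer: 69696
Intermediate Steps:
Y = -264 (Y = -24*(3 + 8) = -24*11 = -3*88 = -264)
Y² = (-264)² = 69696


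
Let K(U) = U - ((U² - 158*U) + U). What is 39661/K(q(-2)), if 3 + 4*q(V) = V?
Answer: -634576/3185 ≈ -199.24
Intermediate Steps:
q(V) = -¾ + V/4
K(U) = -U² + 158*U (K(U) = U - (U² - 157*U) = U + (-U² + 157*U) = -U² + 158*U)
39661/K(q(-2)) = 39661/(((-¾ + (¼)*(-2))*(158 - (-¾ + (¼)*(-2))))) = 39661/(((-¾ - ½)*(158 - (-¾ - ½)))) = 39661/((-5*(158 - 1*(-5/4))/4)) = 39661/((-5*(158 + 5/4)/4)) = 39661/((-5/4*637/4)) = 39661/(-3185/16) = 39661*(-16/3185) = -634576/3185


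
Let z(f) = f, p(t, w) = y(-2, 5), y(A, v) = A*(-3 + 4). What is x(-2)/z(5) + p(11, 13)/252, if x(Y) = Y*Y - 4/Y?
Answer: 751/630 ≈ 1.1921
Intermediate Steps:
y(A, v) = A (y(A, v) = A*1 = A)
p(t, w) = -2
x(Y) = Y**2 - 4/Y
x(-2)/z(5) + p(11, 13)/252 = ((-4 + (-2)**3)/(-2))/5 - 2/252 = -(-4 - 8)/2*(1/5) - 2*1/252 = -1/2*(-12)*(1/5) - 1/126 = 6*(1/5) - 1/126 = 6/5 - 1/126 = 751/630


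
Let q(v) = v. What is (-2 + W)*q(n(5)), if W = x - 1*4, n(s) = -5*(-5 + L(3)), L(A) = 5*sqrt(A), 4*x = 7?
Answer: -425/4 + 425*sqrt(3)/4 ≈ 77.780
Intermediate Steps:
x = 7/4 (x = (1/4)*7 = 7/4 ≈ 1.7500)
n(s) = 25 - 25*sqrt(3) (n(s) = -5*(-5 + 5*sqrt(3)) = 25 - 25*sqrt(3))
W = -9/4 (W = 7/4 - 1*4 = 7/4 - 4 = -9/4 ≈ -2.2500)
(-2 + W)*q(n(5)) = (-2 - 9/4)*(25 - 25*sqrt(3)) = -17*(25 - 25*sqrt(3))/4 = -425/4 + 425*sqrt(3)/4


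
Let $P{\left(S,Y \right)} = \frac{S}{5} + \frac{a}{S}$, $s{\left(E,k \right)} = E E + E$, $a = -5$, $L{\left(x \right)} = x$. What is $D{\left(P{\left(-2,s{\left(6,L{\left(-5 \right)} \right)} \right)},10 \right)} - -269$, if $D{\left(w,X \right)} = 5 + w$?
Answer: $\frac{2761}{10} \approx 276.1$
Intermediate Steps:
$s{\left(E,k \right)} = E + E^{2}$ ($s{\left(E,k \right)} = E^{2} + E = E + E^{2}$)
$P{\left(S,Y \right)} = - \frac{5}{S} + \frac{S}{5}$ ($P{\left(S,Y \right)} = \frac{S}{5} - \frac{5}{S} = - \frac{5}{S} + \frac{S}{5}$)
$D{\left(P{\left(-2,s{\left(6,L{\left(-5 \right)} \right)} \right)},10 \right)} - -269 = \left(5 + \left(- \frac{5}{-2} + \frac{1}{5} \left(-2\right)\right)\right) - -269 = \left(5 - - \frac{21}{10}\right) + 269 = \left(5 + \left(\frac{5}{2} - \frac{2}{5}\right)\right) + 269 = \left(5 + \frac{21}{10}\right) + 269 = \frac{71}{10} + 269 = \frac{2761}{10}$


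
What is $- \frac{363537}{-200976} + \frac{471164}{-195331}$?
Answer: $- \frac{7894203439}{13085614352} \approx -0.60327$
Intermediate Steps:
$- \frac{363537}{-200976} + \frac{471164}{-195331} = \left(-363537\right) \left(- \frac{1}{200976}\right) + 471164 \left(- \frac{1}{195331}\right) = \frac{121179}{66992} - \frac{471164}{195331} = - \frac{7894203439}{13085614352}$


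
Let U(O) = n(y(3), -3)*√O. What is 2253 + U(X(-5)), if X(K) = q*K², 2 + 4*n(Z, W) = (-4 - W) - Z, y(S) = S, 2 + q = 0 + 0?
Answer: 2253 - 15*I*√2/2 ≈ 2253.0 - 10.607*I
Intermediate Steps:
q = -2 (q = -2 + (0 + 0) = -2 + 0 = -2)
n(Z, W) = -3/2 - W/4 - Z/4 (n(Z, W) = -½ + ((-4 - W) - Z)/4 = -½ + (-4 - W - Z)/4 = -½ + (-1 - W/4 - Z/4) = -3/2 - W/4 - Z/4)
X(K) = -2*K²
U(O) = -3*√O/2 (U(O) = (-3/2 - ¼*(-3) - ¼*3)*√O = (-3/2 + ¾ - ¾)*√O = -3*√O/2)
2253 + U(X(-5)) = 2253 - 3*5*I*√2/2 = 2253 - 15*I*√2/2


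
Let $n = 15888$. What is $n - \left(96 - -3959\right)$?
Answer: $11833$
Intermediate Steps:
$n - \left(96 - -3959\right) = 15888 - \left(96 - -3959\right) = 15888 - \left(96 + 3959\right) = 15888 - 4055 = 11833$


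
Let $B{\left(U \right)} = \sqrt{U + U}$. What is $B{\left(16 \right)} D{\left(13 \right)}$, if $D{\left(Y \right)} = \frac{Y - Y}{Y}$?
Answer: $0$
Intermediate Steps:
$D{\left(Y \right)} = 0$ ($D{\left(Y \right)} = \frac{0}{Y} = 0$)
$B{\left(U \right)} = \sqrt{2} \sqrt{U}$ ($B{\left(U \right)} = \sqrt{2 U} = \sqrt{2} \sqrt{U}$)
$B{\left(16 \right)} D{\left(13 \right)} = \sqrt{2} \sqrt{16} \cdot 0 = \sqrt{2} \cdot 4 \cdot 0 = 4 \sqrt{2} \cdot 0 = 0$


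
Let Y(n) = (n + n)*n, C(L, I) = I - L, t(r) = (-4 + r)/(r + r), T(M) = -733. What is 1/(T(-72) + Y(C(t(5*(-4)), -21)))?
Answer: 25/5003 ≈ 0.0049970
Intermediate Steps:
t(r) = (-4 + r)/(2*r) (t(r) = (-4 + r)/((2*r)) = (-4 + r)*(1/(2*r)) = (-4 + r)/(2*r))
Y(n) = 2*n² (Y(n) = (2*n)*n = 2*n²)
1/(T(-72) + Y(C(t(5*(-4)), -21))) = 1/(-733 + 2*(-21 - (-4 + 5*(-4))/(2*(5*(-4))))²) = 1/(-733 + 2*(-21 - (-4 - 20)/(2*(-20)))²) = 1/(-733 + 2*(-21 - (-1)*(-24)/(2*20))²) = 1/(-733 + 2*(-21 - 1*⅗)²) = 1/(-733 + 2*(-21 - ⅗)²) = 1/(-733 + 2*(-108/5)²) = 1/(-733 + 2*(11664/25)) = 1/(-733 + 23328/25) = 1/(5003/25) = 25/5003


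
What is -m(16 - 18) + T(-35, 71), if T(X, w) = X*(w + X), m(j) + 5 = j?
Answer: -1253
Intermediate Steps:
m(j) = -5 + j
T(X, w) = X*(X + w)
-m(16 - 18) + T(-35, 71) = -(-5 + (16 - 18)) - 35*(-35 + 71) = -(-5 - 2) - 35*36 = -1*(-7) - 1260 = 7 - 1260 = -1253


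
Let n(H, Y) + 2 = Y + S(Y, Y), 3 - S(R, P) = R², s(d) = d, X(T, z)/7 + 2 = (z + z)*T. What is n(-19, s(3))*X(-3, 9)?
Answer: 1960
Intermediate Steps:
X(T, z) = -14 + 14*T*z (X(T, z) = -14 + 7*((z + z)*T) = -14 + 7*((2*z)*T) = -14 + 7*(2*T*z) = -14 + 14*T*z)
S(R, P) = 3 - R²
n(H, Y) = 1 + Y - Y² (n(H, Y) = -2 + (Y + (3 - Y²)) = -2 + (3 + Y - Y²) = 1 + Y - Y²)
n(-19, s(3))*X(-3, 9) = (1 + 3 - 1*3²)*(-14 + 14*(-3)*9) = (1 + 3 - 1*9)*(-14 - 378) = (1 + 3 - 9)*(-392) = -5*(-392) = 1960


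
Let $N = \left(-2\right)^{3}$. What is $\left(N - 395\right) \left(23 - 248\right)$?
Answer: $90675$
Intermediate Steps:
$N = -8$
$\left(N - 395\right) \left(23 - 248\right) = \left(-8 - 395\right) \left(23 - 248\right) = \left(-403\right) \left(-225\right) = 90675$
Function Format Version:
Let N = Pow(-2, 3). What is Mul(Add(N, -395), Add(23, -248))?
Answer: 90675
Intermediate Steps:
N = -8
Mul(Add(N, -395), Add(23, -248)) = Mul(Add(-8, -395), Add(23, -248)) = Mul(-403, -225) = 90675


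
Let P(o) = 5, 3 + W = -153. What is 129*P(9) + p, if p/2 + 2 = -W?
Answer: 953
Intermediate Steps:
W = -156 (W = -3 - 153 = -156)
p = 308 (p = -4 + 2*(-1*(-156)) = -4 + 2*156 = -4 + 312 = 308)
129*P(9) + p = 129*5 + 308 = 645 + 308 = 953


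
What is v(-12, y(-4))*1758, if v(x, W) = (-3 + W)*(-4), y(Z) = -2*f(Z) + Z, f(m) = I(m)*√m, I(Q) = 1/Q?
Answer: 49224 - 7032*I ≈ 49224.0 - 7032.0*I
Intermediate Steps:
f(m) = m^(-½) (f(m) = √m/m = m^(-½))
y(Z) = Z - 2/√Z (y(Z) = -2/√Z + Z = Z - 2/√Z)
v(x, W) = 12 - 4*W
v(-12, y(-4))*1758 = (12 - 4*(-4 - (-1)*I))*1758 = (12 - 4*(-4 + I))*1758 = (12 + (16 - 4*I))*1758 = (28 - 4*I)*1758 = 49224 - 7032*I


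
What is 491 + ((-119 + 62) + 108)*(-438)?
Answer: -21847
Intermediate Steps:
491 + ((-119 + 62) + 108)*(-438) = 491 + (-57 + 108)*(-438) = 491 + 51*(-438) = 491 - 22338 = -21847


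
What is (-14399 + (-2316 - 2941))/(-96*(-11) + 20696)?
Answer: -2457/2719 ≈ -0.90364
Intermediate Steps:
(-14399 + (-2316 - 2941))/(-96*(-11) + 20696) = (-14399 - 5257)/(1056 + 20696) = -19656/21752 = -19656*1/21752 = -2457/2719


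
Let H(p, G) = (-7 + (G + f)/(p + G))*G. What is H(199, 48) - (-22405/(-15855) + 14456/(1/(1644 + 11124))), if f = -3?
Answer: -144565606376375/783237 ≈ -1.8457e+8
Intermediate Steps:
H(p, G) = G*(-7 + (-3 + G)/(G + p)) (H(p, G) = (-7 + (G - 3)/(p + G))*G = (-7 + (-3 + G)/(G + p))*G = G*(-7 + (-3 + G)/(G + p)))
H(199, 48) - (-22405/(-15855) + 14456/(1/(1644 + 11124))) = -1*48*(3 + 6*48 + 7*199)/(48 + 199) - (-22405/(-15855) + 14456/(1/(1644 + 11124))) = -1*48*(3 + 288 + 1393)/247 - (-22405*(-1/15855) + 14456/(1/12768)) = -1*48*1/247*1684 - (4481/3171 + 14456/(1/12768)) = -80832/247 - (4481/3171 + 14456*12768) = -80832/247 - (4481/3171 + 184574208) = -80832/247 - 1*585284818049/3171 = -80832/247 - 585284818049/3171 = -144565606376375/783237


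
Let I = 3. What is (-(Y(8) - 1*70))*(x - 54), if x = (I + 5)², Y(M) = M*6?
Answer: 220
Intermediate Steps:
Y(M) = 6*M
x = 64 (x = (3 + 5)² = 8² = 64)
(-(Y(8) - 1*70))*(x - 54) = (-(6*8 - 1*70))*(64 - 54) = -(48 - 70)*10 = -1*(-22)*10 = 22*10 = 220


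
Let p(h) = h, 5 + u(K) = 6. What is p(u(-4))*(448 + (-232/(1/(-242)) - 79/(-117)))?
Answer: 6621343/117 ≈ 56593.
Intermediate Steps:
u(K) = 1 (u(K) = -5 + 6 = 1)
p(u(-4))*(448 + (-232/(1/(-242)) - 79/(-117))) = 1*(448 + (-232/(1/(-242)) - 79/(-117))) = 1*(448 + (-232/(-1/242) - 79*(-1/117))) = 1*(448 + (-232*(-242) + 79/117)) = 1*(448 + (56144 + 79/117)) = 1*(448 + 6568927/117) = 1*(6621343/117) = 6621343/117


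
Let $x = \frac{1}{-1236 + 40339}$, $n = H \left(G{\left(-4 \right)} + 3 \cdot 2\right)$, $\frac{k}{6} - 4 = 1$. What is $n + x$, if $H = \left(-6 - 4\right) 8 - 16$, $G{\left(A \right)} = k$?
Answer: $- \frac{135139967}{39103} \approx -3456.0$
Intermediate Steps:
$k = 30$ ($k = 24 + 6 \cdot 1 = 24 + 6 = 30$)
$G{\left(A \right)} = 30$
$H = -96$ ($H = \left(-6 - 4\right) 8 - 16 = \left(-10\right) 8 - 16 = -80 - 16 = -96$)
$n = -3456$ ($n = - 96 \left(30 + 3 \cdot 2\right) = - 96 \left(30 + 6\right) = \left(-96\right) 36 = -3456$)
$x = \frac{1}{39103} \approx 2.5573 \cdot 10^{-5}$
$n + x = -3456 + \frac{1}{39103} = - \frac{135139967}{39103}$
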